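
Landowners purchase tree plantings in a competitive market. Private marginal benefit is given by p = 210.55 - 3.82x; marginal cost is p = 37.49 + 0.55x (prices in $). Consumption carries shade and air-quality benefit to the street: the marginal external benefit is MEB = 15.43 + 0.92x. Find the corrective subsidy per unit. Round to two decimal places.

subsidy = $65.69 per unit

Social marginal benefit = demand + MEB = 225.98 - 2.90x.
Set SMB = MC: 225.98 - 2.90x = 37.49 + 0.55x → x* = 54.6348.
The Pigouvian subsidy equals MEB at x*: 15.43 + 0.92×54.6348 = 65.6940.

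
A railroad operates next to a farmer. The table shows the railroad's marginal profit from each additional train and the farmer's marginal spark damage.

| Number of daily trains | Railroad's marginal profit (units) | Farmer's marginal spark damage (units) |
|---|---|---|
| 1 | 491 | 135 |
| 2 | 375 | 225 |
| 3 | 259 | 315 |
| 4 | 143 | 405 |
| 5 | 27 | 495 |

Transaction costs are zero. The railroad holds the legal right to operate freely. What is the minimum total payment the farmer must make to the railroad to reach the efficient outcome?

Left alone the railroad would choose level 5 (marginal profit stays positive).
Efficient level: k* = 2 (marginal profit ≥ marginal spark damage through 2).
The farmer must at least cover the railroad's forgone profit from cutting 5→2: 259 + 143 + 27 = 429.

429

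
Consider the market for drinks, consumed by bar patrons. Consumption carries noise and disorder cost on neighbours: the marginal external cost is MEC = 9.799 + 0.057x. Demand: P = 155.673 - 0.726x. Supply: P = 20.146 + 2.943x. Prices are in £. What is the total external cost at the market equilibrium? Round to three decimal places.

£400.846

Market equilibrium (private): 20.146 + 2.943x = 155.673 - 0.726x → x_m = 36.9384.
Total external cost = ∫₀^{x_m} (9.799 + 0.057x) dx = 9.799×36.9384 + ½×0.057×36.9384² = 400.8461.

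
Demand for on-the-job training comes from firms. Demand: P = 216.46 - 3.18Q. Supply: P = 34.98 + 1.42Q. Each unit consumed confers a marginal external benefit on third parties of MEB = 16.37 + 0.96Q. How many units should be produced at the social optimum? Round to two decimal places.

Q* = 54.35

Social marginal benefit = demand + MEB = 232.83 - 2.22Q.
Set SMB = MC: 232.83 - 2.22Q = 34.98 + 1.42Q → Q* = 54.3544.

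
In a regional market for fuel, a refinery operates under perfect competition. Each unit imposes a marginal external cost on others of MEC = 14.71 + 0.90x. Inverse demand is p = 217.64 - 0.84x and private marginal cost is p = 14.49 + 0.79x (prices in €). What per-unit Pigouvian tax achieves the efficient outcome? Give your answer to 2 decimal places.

Social marginal cost = private MC + MEC = 29.20 + 1.69x.
Set SMC = demand: 29.20 + 1.69x = 217.64 - 0.84x → x* = 74.4822.
The Pigouvian tax equals MEC at x*: 14.71 + 0.90×74.4822 = 81.7440.

tax = €81.74 per unit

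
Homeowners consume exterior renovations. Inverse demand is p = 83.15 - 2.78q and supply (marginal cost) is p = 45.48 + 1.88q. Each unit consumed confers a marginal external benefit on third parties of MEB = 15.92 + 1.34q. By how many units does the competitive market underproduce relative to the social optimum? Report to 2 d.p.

Market equilibrium (private): 45.48 + 1.88q = 83.15 - 2.78q → q_m = 8.0837.
Social marginal benefit = demand + MEB = 99.07 - 1.44q.
Set SMB = MC: 99.07 - 1.44q = 45.48 + 1.88q → q* = 16.1416.
Gap = |8.0837 − 16.1416| = 8.0579.

8.06 units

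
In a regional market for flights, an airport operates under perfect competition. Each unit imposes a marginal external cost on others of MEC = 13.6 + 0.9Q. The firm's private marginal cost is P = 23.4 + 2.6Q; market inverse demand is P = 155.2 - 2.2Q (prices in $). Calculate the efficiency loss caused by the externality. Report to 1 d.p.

DWL = $128.8

Market equilibrium (private): 23.4 + 2.6Q = 155.2 - 2.2Q → Q_m = 27.4583.
Social marginal cost = private MC + MEC = 37.0 + 3.5Q.
Set SMC = demand: 37.0 + 3.5Q = 155.2 - 2.2Q → Q* = 20.7368.
Between Q* and Q_m the wedge SMC − demand runs linearly from 0 to MEC(Q_m), so the loss is a triangle.
DWL = ½ × 6.7215 × 38.3125 = 128.7587.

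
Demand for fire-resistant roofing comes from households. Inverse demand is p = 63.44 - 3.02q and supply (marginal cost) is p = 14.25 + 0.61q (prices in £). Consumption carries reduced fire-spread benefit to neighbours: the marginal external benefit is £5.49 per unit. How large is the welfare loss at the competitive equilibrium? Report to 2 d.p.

Market equilibrium (private): 14.25 + 0.61q = 63.44 - 3.02q → q_m = 13.5510.
Social marginal benefit = demand + MEB = 68.93 - 3.02q.
Set SMB = MC: 68.93 - 3.02q = 14.25 + 0.61q → q* = 15.0634.
The welfare-loss triangle has base |q_m − q*| and height MEB(q_m) (the vertical gap between SMB and MC is zero at q* and MEB at q_m).
DWL = ½ × 1.5124 × 5.4900 = 4.1515.

DWL = £4.15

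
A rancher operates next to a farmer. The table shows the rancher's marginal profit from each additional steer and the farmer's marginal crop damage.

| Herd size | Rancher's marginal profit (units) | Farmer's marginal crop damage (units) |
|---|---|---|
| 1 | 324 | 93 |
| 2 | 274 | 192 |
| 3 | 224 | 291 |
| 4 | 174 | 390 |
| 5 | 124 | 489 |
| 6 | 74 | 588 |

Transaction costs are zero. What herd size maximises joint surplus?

Bargaining reaches the level where marginal profit last exceeds marginal crop damage.
That holds through level 2 (274 ≥ 192) but not at 3 (224 < 291).

2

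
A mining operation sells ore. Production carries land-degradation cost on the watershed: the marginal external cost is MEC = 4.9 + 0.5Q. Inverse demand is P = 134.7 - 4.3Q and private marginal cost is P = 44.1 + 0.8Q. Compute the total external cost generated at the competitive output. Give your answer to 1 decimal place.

Market equilibrium (private): 44.1 + 0.8Q = 134.7 - 4.3Q → Q_m = 17.7647.
Total external cost = ∫₀^{Q_m} (4.9 + 0.5Q) dQ = 4.9×17.7647 + ½×0.5×17.7647² = 165.9432.

165.9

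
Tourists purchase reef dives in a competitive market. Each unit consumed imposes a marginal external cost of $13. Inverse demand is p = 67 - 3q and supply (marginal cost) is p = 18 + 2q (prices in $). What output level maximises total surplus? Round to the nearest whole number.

q* = 7

Social marginal benefit = demand − MEC = 54 - 3q.
Set SMB = MC: 54 - 3q = 18 + 2q → q* = 7.2000.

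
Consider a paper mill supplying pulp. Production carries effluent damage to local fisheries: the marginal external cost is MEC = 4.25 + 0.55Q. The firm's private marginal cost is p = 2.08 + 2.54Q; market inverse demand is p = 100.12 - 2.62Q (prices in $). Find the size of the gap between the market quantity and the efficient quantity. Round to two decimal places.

Market equilibrium (private): 2.08 + 2.54Q = 100.12 - 2.62Q → Q_m = 19.0000.
Social marginal cost = private MC + MEC = 6.33 + 3.09Q.
Set SMC = demand: 6.33 + 3.09Q = 100.12 - 2.62Q → Q* = 16.4256.
Gap = |19.0000 − 16.4256| = 2.5744.

2.57 units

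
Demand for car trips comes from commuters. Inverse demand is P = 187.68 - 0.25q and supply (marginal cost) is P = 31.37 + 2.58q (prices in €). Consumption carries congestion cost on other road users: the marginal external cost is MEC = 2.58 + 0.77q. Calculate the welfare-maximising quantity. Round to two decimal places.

q* = 42.70

Social marginal benefit = demand − MEC = 185.10 - 1.02q.
Set SMB = MC: 185.10 - 1.02q = 31.37 + 2.58q → q* = 42.7028.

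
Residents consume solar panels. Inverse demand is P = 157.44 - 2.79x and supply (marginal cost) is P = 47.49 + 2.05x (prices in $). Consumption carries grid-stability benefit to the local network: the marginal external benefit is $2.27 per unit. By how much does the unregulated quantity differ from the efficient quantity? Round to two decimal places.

0.47 units

Market equilibrium (private): 47.49 + 2.05x = 157.44 - 2.79x → x_m = 22.7169.
Social marginal benefit = demand + MEB = 159.71 - 2.79x.
Set SMB = MC: 159.71 - 2.79x = 47.49 + 2.05x → x* = 23.1860.
Gap = |22.7169 − 23.1860| = 0.4691.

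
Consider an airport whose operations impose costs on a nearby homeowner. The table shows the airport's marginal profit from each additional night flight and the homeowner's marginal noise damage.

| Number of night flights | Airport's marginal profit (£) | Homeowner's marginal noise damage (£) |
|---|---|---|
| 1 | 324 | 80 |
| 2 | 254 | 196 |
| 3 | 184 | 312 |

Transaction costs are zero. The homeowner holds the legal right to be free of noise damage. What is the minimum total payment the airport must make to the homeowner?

Efficient level: marginal profit ≥ marginal noise damage through level 2, so k* = 2.
With the homeowner holding the right, the airport must at least compensate total damage at k*: 80 + 196 = 276.

£276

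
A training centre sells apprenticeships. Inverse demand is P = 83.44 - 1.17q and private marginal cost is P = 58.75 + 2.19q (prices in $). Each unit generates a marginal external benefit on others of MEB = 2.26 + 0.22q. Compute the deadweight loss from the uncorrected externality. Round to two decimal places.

DWL = $2.39

Market equilibrium (private): 58.75 + 2.19q = 83.44 - 1.17q → q_m = 7.3482.
Social marginal cost = private MC − MEB = 56.49 + 1.97q.
Set SMC = demand: 56.49 + 1.97q = 83.44 - 1.17q → q* = 8.5828.
The loss is the area between SMC and demand from q* to q_m; with linear curves that's a triangle of height MEB(q_m).
DWL = ½ × 1.2346 × 3.8766 = 2.3930.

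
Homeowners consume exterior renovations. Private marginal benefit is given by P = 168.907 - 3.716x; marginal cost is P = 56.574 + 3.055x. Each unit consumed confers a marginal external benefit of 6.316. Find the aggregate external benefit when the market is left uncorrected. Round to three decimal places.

Market equilibrium (private): 56.574 + 3.055x = 168.907 - 3.716x → x_m = 16.5903.
Total external benefit = MEB × x_m = 6.316 × 16.5903 = 104.7843.

104.784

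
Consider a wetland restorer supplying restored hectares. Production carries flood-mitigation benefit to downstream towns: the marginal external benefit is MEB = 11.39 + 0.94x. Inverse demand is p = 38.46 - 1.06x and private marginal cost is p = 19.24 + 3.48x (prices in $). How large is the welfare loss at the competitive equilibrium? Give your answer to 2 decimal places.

DWL = $32.81

Market equilibrium (private): 19.24 + 3.48x = 38.46 - 1.06x → x_m = 4.2335.
Social marginal cost = private MC − MEB = 7.85 + 2.54x.
Set SMC = demand: 7.85 + 2.54x = 38.46 - 1.06x → x* = 8.5028.
The loss is the area between SMC and demand from x* to x_m; with linear curves that's a triangle of height MEB(x_m).
DWL = ½ × 4.2693 × 15.3695 = 32.8085.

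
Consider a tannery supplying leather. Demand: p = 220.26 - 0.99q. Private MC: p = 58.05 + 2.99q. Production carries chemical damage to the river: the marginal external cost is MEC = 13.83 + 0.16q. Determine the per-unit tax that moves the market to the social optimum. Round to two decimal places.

Social marginal cost = private MC + MEC = 71.88 + 3.15q.
Set SMC = demand: 71.88 + 3.15q = 220.26 - 0.99q → q* = 35.8406.
The Pigouvian tax equals MEC at q*: 13.83 + 0.16×35.8406 = 19.5645.

tax = 19.56 per unit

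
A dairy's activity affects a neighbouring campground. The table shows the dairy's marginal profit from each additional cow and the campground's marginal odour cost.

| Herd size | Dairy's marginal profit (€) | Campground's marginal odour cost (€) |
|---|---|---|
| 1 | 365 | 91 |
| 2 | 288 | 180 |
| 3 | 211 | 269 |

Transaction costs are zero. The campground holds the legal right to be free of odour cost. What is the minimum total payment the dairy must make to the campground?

€271

Efficient level: marginal profit ≥ marginal odour cost through level 2, so k* = 2.
With the campground holding the right, the dairy must at least compensate total damage at k*: 91 + 180 = 271.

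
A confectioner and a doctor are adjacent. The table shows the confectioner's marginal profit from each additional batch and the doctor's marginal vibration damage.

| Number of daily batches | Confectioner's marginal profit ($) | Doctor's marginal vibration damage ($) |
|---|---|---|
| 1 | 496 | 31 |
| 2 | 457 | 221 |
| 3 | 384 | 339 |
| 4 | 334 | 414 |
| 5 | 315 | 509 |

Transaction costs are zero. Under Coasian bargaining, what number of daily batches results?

3

Bargaining reaches the level where marginal profit last exceeds marginal vibration damage.
That holds through level 3 (384 ≥ 339) but not at 4 (334 < 414).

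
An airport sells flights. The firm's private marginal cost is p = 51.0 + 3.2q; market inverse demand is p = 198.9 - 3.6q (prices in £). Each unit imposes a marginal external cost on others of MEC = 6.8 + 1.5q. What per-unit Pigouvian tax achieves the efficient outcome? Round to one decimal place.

Social marginal cost = private MC + MEC = 57.8 + 4.7q.
Set SMC = demand: 57.8 + 4.7q = 198.9 - 3.6q → q* = 17.0000.
The Pigouvian tax equals MEC at q*: 6.8 + 1.5×17.0000 = 32.3000.

tax = £32.3 per unit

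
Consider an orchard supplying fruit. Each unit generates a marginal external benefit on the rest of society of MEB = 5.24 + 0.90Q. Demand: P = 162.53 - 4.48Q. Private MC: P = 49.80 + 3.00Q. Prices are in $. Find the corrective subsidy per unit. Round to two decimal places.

Social marginal cost = private MC − MEB = 44.56 + 2.10Q.
Set SMC = demand: 44.56 + 2.10Q = 162.53 - 4.48Q → Q* = 17.9286.
The Pigouvian subsidy equals MEB at Q*: 5.24 + 0.90×17.9286 = 21.3757.

subsidy = $21.38 per unit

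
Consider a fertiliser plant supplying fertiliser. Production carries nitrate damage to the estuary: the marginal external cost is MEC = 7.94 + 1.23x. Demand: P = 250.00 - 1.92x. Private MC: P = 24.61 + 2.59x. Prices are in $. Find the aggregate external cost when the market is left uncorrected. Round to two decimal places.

$1932.81

Market equilibrium (private): 24.61 + 2.59x = 250.00 - 1.92x → x_m = 49.9756.
Total external cost = ∫₀^{x_m} (7.94 + 1.23x) dx = 7.94×49.9756 + ½×1.23×49.9756² = 1932.8060.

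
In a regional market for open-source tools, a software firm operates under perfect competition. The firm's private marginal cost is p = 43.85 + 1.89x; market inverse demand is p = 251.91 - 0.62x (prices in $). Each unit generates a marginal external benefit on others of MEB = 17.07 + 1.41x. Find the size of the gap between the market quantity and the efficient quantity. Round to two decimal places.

121.77 units

Market equilibrium (private): 43.85 + 1.89x = 251.91 - 0.62x → x_m = 82.8924.
Social marginal cost = private MC − MEB = 26.78 + 0.48x.
Set SMC = demand: 26.78 + 0.48x = 251.91 - 0.62x → x* = 204.6636.
Gap = |82.8924 − 204.6636| = 121.7712.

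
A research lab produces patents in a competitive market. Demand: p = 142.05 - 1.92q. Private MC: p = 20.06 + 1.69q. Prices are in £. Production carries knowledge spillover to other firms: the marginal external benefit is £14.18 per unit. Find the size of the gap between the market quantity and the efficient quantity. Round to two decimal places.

Market equilibrium (private): 20.06 + 1.69q = 142.05 - 1.92q → q_m = 33.7922.
Social marginal cost = private MC − MEB = 5.88 + 1.69q.
Set SMC = demand: 5.88 + 1.69q = 142.05 - 1.92q → q* = 37.7202.
Gap = |33.7922 − 37.7202| = 3.9280.

3.93 units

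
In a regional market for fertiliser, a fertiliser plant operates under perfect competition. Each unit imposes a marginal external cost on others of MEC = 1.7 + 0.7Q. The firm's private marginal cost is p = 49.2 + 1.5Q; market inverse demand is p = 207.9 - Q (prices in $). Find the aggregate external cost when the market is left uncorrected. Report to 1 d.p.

Market equilibrium (private): 49.2 + 1.5Q = 207.9 - Q → Q_m = 63.4800.
Total external cost = ∫₀^{Q_m} (1.7 + 0.7Q) dQ = 1.7×63.4800 + ½×0.7×63.4800² = 1518.3146.

$1518.3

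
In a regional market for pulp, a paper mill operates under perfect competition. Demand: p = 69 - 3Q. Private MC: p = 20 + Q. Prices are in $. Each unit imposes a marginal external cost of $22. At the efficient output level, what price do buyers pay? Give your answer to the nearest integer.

Social marginal cost = private MC + MEC = 42 + Q.
Set SMC = demand: 42 + Q = 69 - 3Q → Q* = 6.7500.
Consumer price on the demand curve at Q*: 69 − 3×6.7500 = 48.7500.

P = $49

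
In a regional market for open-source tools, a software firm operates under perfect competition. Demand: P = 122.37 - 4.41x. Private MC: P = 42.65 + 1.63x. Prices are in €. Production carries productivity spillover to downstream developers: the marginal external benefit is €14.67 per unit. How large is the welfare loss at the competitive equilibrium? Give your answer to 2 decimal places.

DWL = €17.82

Market equilibrium (private): 42.65 + 1.63x = 122.37 - 4.41x → x_m = 13.1987.
Social marginal cost = private MC − MEB = 27.98 + 1.63x.
Set SMC = demand: 27.98 + 1.63x = 122.37 - 4.41x → x* = 15.6275.
Height of the DWL triangle at x_m is demand(x_m) − SMC(x_m) = MEB(x_m) = 14.6700.
DWL = ½ × 2.4288 × 14.6700 = 17.8152.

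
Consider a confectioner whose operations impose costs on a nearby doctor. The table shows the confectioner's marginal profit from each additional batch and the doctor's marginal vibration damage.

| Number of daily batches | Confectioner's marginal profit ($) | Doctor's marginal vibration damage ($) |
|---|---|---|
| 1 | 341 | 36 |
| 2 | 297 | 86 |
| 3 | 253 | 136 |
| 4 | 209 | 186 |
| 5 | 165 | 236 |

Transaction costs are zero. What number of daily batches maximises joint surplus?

4

Bargaining reaches the level where marginal profit last exceeds marginal vibration damage.
That holds through level 4 (209 ≥ 186) but not at 5 (165 < 236).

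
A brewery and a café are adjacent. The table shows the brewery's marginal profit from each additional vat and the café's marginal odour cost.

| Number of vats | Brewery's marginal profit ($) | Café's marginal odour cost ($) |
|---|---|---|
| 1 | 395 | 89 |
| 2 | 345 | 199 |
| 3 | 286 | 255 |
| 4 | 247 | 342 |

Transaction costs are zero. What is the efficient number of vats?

Bargaining reaches the level where marginal profit last exceeds marginal odour cost.
That holds through level 3 (286 ≥ 255) but not at 4 (247 < 342).

3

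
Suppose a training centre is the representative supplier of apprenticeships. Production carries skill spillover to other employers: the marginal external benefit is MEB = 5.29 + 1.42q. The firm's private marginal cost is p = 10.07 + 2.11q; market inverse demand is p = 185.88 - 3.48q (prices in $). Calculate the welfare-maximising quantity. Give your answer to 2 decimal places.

q* = 43.43

Social marginal cost = private MC − MEB = 4.78 + 0.69q.
Set SMC = demand: 4.78 + 0.69q = 185.88 - 3.48q → q* = 43.4293.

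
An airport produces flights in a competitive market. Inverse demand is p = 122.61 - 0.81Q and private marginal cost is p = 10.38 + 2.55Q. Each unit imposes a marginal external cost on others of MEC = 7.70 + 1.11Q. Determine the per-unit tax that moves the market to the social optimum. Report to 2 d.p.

tax = 33.66 per unit

Social marginal cost = private MC + MEC = 18.08 + 3.66Q.
Set SMC = demand: 18.08 + 3.66Q = 122.61 - 0.81Q → Q* = 23.3848.
The Pigouvian tax equals MEC at Q*: 7.70 + 1.11×23.3848 = 33.6571.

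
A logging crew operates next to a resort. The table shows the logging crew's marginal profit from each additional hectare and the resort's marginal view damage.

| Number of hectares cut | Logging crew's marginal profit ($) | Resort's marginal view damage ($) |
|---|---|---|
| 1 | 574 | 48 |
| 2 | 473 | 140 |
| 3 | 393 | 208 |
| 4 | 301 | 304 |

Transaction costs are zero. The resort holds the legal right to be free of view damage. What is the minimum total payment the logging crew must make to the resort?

$396

Efficient level: marginal profit ≥ marginal view damage through level 3, so k* = 3.
With the resort holding the right, the logging crew must at least compensate total damage at k*: 48 + 140 + 208 = 396.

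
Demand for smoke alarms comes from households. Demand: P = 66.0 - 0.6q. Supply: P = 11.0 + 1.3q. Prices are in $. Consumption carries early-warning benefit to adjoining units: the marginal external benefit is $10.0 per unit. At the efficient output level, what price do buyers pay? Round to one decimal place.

P = $45.5

Social marginal benefit = demand + MEB = 76.0 - 0.6q.
Set SMB = MC: 76.0 - 0.6q = 11.0 + 1.3q → q* = 34.2105.
Consumer price on the demand curve at q*: 66.0 − 0.6×34.2105 = 45.4737.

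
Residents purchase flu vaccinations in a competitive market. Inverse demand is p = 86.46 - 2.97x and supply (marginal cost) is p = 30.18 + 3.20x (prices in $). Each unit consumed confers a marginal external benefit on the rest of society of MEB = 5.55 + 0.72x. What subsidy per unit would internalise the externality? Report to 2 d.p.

subsidy = $13.72 per unit

Social marginal benefit = demand + MEB = 92.01 - 2.25x.
Set SMB = MC: 92.01 - 2.25x = 30.18 + 3.20x → x* = 11.3450.
The Pigouvian subsidy equals MEB at x*: 5.55 + 0.72×11.3450 = 13.7184.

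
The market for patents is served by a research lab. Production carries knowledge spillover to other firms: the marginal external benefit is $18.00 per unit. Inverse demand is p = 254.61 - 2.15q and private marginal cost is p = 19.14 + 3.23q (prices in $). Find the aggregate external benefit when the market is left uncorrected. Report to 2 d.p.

Market equilibrium (private): 19.14 + 3.23q = 254.61 - 2.15q → q_m = 43.7677.
Total external benefit = MEB × q_m = 18.00 × 43.7677 = 787.8186.

$787.82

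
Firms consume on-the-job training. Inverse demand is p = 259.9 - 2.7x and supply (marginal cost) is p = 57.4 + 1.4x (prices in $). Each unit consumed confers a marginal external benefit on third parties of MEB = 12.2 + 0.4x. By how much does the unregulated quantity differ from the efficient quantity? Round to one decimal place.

Market equilibrium (private): 57.4 + 1.4x = 259.9 - 2.7x → x_m = 49.3902.
Social marginal benefit = demand + MEB = 272.1 - 2.3x.
Set SMB = MC: 272.1 - 2.3x = 57.4 + 1.4x → x* = 58.0270.
Gap = |49.3902 − 58.0270| = 8.6368.

8.6 units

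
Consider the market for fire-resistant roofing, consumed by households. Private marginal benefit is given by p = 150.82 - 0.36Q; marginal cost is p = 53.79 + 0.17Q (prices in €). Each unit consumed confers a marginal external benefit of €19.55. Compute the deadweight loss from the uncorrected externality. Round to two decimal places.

Market equilibrium (private): 53.79 + 0.17Q = 150.82 - 0.36Q → Q_m = 183.0755.
Social marginal benefit = demand + MEB = 170.37 - 0.36Q.
Set SMB = MC: 170.37 - 0.36Q = 53.79 + 0.17Q → Q* = 219.9623.
Height of the DWL triangle at Q_m is SMB(Q_m) − MC(Q_m) = MEB(Q_m) = 19.5500.
DWL = ½ × 36.8868 × 19.5500 = 360.5685.

DWL = €360.57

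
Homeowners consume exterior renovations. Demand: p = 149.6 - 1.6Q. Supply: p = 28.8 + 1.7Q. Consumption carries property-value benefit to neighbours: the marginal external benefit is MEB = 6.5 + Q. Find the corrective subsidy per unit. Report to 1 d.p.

Social marginal benefit = demand + MEB = 156.1 - 0.6Q.
Set SMB = MC: 156.1 - 0.6Q = 28.8 + 1.7Q → Q* = 55.3478.
The Pigouvian subsidy equals MEB at Q*: 6.5 + 1.0×55.3478 = 61.8478.

subsidy = 61.8 per unit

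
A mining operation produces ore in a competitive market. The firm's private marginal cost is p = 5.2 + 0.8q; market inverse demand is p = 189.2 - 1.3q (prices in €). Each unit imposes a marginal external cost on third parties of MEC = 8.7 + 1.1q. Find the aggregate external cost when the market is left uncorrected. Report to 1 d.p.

Market equilibrium (private): 5.2 + 0.8q = 189.2 - 1.3q → q_m = 87.6190.
Total external cost = ∫₀^{q_m} (8.7 + 1.1q) dq = 8.7×87.6190 + ½×1.1×87.6190² = 4984.6843.

€4984.7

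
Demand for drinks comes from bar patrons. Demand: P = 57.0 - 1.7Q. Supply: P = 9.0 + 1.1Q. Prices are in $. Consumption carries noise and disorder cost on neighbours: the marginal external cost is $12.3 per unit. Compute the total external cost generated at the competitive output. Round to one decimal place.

$210.9

Market equilibrium (private): 9.0 + 1.1Q = 57.0 - 1.7Q → Q_m = 17.1429.
Total external cost = MEC × Q_m = 12.3 × 17.1429 = 210.8577.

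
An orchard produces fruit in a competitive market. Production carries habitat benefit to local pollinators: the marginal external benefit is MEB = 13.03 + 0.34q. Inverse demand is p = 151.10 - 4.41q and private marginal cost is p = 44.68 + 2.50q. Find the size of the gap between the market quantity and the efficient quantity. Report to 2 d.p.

2.78 units

Market equilibrium (private): 44.68 + 2.50q = 151.10 - 4.41q → q_m = 15.4009.
Social marginal cost = private MC − MEB = 31.65 + 2.16q.
Set SMC = demand: 31.65 + 2.16q = 151.10 - 4.41q → q* = 18.1811.
Gap = |15.4009 − 18.1811| = 2.7802.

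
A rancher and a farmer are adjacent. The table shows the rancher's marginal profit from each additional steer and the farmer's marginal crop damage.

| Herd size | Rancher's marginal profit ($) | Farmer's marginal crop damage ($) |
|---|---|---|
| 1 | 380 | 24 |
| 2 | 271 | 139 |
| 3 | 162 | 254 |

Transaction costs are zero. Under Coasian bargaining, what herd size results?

2

Bargaining reaches the level where marginal profit last exceeds marginal crop damage.
That holds through level 2 (271 ≥ 139) but not at 3 (162 < 254).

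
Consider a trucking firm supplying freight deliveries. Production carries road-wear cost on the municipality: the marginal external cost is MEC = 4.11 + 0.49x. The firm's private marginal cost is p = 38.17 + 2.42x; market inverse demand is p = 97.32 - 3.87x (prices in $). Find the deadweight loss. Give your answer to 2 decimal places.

Market equilibrium (private): 38.17 + 2.42x = 97.32 - 3.87x → x_m = 9.4038.
Social marginal cost = private MC + MEC = 42.28 + 2.91x.
Set SMC = demand: 42.28 + 2.91x = 97.32 - 3.87x → x* = 8.1180.
Height of the DWL triangle at x_m is SMC(x_m) − demand(x_m) = MEC(x_m) = 8.7179.
DWL = ½ × 1.2858 × 8.7179 = 5.6047.

DWL = $5.60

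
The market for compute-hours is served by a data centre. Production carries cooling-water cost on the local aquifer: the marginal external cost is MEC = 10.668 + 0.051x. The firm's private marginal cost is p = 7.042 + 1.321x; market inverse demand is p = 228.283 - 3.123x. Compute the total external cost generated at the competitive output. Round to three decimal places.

594.299

Market equilibrium (private): 7.042 + 1.321x = 228.283 - 3.123x → x_m = 49.7842.
Total external cost = ∫₀^{x_m} (10.668 + 0.051x) dx = 10.668×49.7842 + ½×0.051×49.7842² = 594.2987.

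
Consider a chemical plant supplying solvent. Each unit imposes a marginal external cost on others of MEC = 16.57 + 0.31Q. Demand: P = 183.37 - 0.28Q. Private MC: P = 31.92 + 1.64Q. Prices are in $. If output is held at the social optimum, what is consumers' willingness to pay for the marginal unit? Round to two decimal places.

Social marginal cost = private MC + MEC = 48.49 + 1.95Q.
Set SMC = demand: 48.49 + 1.95Q = 183.37 - 0.28Q → Q* = 60.4843.
Consumer price on the demand curve at Q*: 183.37 − 0.28×60.4843 = 166.4344.

P = $166.43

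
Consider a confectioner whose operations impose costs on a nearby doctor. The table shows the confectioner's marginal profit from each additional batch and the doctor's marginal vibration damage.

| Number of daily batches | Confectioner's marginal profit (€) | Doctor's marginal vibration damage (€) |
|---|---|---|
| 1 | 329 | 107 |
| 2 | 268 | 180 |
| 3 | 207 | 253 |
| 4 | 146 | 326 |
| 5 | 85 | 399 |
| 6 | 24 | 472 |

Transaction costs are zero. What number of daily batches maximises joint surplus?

2

Bargaining reaches the level where marginal profit last exceeds marginal vibration damage.
That holds through level 2 (268 ≥ 180) but not at 3 (207 < 253).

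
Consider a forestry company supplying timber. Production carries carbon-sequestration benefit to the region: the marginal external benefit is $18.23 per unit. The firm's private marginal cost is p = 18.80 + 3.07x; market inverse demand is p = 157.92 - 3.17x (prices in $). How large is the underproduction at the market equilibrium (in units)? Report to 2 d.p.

2.92 units

Market equilibrium (private): 18.80 + 3.07x = 157.92 - 3.17x → x_m = 22.2949.
Social marginal cost = private MC − MEB = 0.57 + 3.07x.
Set SMC = demand: 0.57 + 3.07x = 157.92 - 3.17x → x* = 25.2163.
Gap = |22.2949 − 25.2163| = 2.9214.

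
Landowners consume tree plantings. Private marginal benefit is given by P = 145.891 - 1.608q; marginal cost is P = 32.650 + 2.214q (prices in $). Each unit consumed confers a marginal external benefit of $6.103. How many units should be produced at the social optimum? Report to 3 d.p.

Social marginal benefit = demand + MEB = 151.994 - 1.608q.
Set SMB = MC: 151.994 - 1.608q = 32.650 + 2.214q → q* = 31.2255.

q* = 31.226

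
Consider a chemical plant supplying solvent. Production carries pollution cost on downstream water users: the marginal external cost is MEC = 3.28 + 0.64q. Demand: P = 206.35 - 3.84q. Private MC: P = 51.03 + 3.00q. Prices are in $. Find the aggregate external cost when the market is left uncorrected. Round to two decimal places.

Market equilibrium (private): 51.03 + 3.00q = 206.35 - 3.84q → q_m = 22.7076.
Total external cost = ∫₀^{q_m} (3.28 + 0.64q) dq = 3.28×22.7076 + ½×0.64×22.7076² = 239.4842.

$239.48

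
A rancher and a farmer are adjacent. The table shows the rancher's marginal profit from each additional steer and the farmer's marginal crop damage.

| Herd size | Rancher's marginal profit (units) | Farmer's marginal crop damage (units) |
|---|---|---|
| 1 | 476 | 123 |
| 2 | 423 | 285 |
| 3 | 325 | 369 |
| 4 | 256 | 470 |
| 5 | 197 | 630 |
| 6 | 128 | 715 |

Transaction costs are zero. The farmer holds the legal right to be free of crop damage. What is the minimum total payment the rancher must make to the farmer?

Efficient level: marginal profit ≥ marginal crop damage through level 2, so k* = 2.
With the farmer holding the right, the rancher must at least compensate total damage at k*: 123 + 285 = 408.

408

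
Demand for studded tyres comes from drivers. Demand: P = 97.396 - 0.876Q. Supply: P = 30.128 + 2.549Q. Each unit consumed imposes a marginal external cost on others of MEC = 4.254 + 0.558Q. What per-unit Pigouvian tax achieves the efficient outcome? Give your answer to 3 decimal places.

tax = 13.082 per unit

Social marginal benefit = demand − MEC = 93.142 - 1.434Q.
Set SMB = MC: 93.142 - 1.434Q = 30.128 + 2.549Q → Q* = 15.8207.
The Pigouvian tax equals MEC at Q*: 4.254 + 0.558×15.8207 = 13.0820.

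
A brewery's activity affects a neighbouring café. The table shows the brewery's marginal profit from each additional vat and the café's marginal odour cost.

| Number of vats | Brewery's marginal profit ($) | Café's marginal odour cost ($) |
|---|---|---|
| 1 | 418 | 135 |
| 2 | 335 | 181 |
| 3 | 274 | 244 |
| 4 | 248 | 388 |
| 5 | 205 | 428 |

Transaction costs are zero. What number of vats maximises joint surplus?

3

Bargaining reaches the level where marginal profit last exceeds marginal odour cost.
That holds through level 3 (274 ≥ 244) but not at 4 (248 < 388).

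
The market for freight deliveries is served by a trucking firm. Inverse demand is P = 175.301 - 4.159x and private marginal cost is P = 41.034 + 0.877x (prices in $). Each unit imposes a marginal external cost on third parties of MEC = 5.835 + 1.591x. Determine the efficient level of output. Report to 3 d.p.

x* = 19.380

Social marginal cost = private MC + MEC = 46.869 + 2.468x.
Set SMC = demand: 46.869 + 2.468x = 175.301 - 4.159x → x* = 19.3801.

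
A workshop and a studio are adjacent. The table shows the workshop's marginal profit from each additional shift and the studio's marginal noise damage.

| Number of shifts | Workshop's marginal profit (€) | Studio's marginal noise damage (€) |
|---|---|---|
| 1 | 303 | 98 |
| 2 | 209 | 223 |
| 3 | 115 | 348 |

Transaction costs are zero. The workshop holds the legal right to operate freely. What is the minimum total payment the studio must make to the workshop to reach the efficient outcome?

€324

Left alone the workshop would choose level 3 (marginal profit stays positive).
Efficient level: k* = 1 (marginal profit ≥ marginal noise damage through 1).
The studio must at least cover the workshop's forgone profit from cutting 3→1: 209 + 115 = 324.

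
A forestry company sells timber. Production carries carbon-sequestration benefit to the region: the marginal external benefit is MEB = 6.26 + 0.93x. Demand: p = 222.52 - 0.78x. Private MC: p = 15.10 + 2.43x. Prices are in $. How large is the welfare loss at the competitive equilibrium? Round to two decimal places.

Market equilibrium (private): 15.10 + 2.43x = 222.52 - 0.78x → x_m = 64.6168.
Social marginal cost = private MC − MEB = 8.84 + 1.50x.
Set SMC = demand: 8.84 + 1.50x = 222.52 - 0.78x → x* = 93.7193.
Height of the DWL triangle at x_m is demand(x_m) − SMC(x_m) = MEB(x_m) = 66.3536.
DWL = ½ × 29.1025 × 66.3536 = 965.5278.

DWL = $965.53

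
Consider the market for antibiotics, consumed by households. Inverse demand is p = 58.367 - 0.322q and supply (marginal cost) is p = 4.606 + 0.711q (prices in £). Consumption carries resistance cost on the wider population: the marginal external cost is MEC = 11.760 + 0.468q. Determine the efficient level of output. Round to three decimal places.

q* = 27.982

Social marginal benefit = demand − MEC = 46.607 - 0.790q.
Set SMB = MC: 46.607 - 0.790q = 4.606 + 0.711q → q* = 27.9820.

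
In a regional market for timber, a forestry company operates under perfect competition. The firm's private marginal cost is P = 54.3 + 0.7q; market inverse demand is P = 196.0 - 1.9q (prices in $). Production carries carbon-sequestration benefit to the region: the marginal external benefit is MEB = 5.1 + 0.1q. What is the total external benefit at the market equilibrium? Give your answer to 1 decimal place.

$426.5

Market equilibrium (private): 54.3 + 0.7q = 196.0 - 1.9q → q_m = 54.5000.
Total external benefit = ∫₀^{q_m} (5.1 + 0.1q) dq = 5.1×54.5000 + ½×0.1×54.5000² = 426.4625.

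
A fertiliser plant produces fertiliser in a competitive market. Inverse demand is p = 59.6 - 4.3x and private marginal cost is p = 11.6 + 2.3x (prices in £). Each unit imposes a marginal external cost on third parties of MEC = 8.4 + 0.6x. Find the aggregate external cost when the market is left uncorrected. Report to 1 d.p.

Market equilibrium (private): 11.6 + 2.3x = 59.6 - 4.3x → x_m = 7.2727.
Total external cost = ∫₀^{x_m} (8.4 + 0.6x) dx = 8.4×7.2727 + ½×0.6×7.2727² = 76.9583.

£77.0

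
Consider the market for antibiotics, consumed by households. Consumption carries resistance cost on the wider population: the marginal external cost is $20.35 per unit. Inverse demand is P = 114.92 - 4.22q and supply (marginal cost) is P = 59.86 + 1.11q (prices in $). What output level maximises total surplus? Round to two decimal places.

Social marginal benefit = demand − MEC = 94.57 - 4.22q.
Set SMB = MC: 94.57 - 4.22q = 59.86 + 1.11q → q* = 6.5122.

q* = 6.51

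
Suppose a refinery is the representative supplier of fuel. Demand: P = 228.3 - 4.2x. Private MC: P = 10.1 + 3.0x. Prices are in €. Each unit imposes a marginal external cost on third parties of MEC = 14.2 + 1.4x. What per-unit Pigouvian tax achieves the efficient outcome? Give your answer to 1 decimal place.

Social marginal cost = private MC + MEC = 24.3 + 4.4x.
Set SMC = demand: 24.3 + 4.4x = 228.3 - 4.2x → x* = 23.7209.
The Pigouvian tax equals MEC at x*: 14.2 + 1.4×23.7209 = 47.4093.

tax = €47.4 per unit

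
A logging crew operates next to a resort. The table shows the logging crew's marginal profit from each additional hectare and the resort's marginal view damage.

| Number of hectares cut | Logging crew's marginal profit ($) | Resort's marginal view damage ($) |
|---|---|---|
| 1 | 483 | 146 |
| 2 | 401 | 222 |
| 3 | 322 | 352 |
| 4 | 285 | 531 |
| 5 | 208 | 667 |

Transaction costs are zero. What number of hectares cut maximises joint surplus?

Bargaining reaches the level where marginal profit last exceeds marginal view damage.
That holds through level 2 (401 ≥ 222) but not at 3 (322 < 352).

2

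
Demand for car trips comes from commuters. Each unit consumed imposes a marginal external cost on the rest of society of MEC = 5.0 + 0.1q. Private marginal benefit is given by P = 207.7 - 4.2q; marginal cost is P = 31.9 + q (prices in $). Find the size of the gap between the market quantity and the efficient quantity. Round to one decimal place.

1.6 units

Market equilibrium (private): 31.9 + q = 207.7 - 4.2q → q_m = 33.8077.
Social marginal benefit = demand − MEC = 202.7 - 4.3q.
Set SMB = MC: 202.7 - 4.3q = 31.9 + q → q* = 32.2264.
Gap = |33.8077 − 32.2264| = 1.5813.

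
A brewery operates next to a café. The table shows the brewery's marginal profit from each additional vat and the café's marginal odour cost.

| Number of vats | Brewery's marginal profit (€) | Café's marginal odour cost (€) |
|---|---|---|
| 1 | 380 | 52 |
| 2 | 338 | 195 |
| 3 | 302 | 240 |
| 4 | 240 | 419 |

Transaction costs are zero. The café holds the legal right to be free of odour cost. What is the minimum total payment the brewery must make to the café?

€487

Efficient level: marginal profit ≥ marginal odour cost through level 3, so k* = 3.
With the café holding the right, the brewery must at least compensate total damage at k*: 52 + 195 + 240 = 487.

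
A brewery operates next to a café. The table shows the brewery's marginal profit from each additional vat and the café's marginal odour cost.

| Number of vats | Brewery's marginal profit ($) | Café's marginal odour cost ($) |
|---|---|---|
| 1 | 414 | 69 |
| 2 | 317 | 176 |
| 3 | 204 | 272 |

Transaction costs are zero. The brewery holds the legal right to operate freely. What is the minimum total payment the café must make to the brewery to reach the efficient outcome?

Left alone the brewery would choose level 3 (marginal profit stays positive).
Efficient level: k* = 2 (marginal profit ≥ marginal odour cost through 2).
The café must at least cover the brewery's forgone profit from cutting 3→2: 204 = 204.

$204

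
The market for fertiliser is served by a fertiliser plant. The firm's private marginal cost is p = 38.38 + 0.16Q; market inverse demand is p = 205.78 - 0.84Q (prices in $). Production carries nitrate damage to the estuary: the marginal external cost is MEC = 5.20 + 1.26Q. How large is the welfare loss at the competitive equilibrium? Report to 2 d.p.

DWL = $10333.98

Market equilibrium (private): 38.38 + 0.16Q = 205.78 - 0.84Q → Q_m = 167.4000.
Social marginal cost = private MC + MEC = 43.58 + 1.42Q.
Set SMC = demand: 43.58 + 1.42Q = 205.78 - 0.84Q → Q* = 71.7699.
The welfare-loss triangle has base |Q_m − Q*| and height MEC(Q_m) (the vertical gap between SMC and demand is zero at Q* and MEC at Q_m).
DWL = ½ × 95.6301 × 216.1240 = 10333.9799.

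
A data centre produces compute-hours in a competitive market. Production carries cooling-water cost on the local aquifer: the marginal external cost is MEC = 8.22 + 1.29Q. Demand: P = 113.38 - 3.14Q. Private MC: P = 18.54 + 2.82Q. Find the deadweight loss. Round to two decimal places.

DWL = 56.99

Market equilibrium (private): 18.54 + 2.82Q = 113.38 - 3.14Q → Q_m = 15.9128.
Social marginal cost = private MC + MEC = 26.76 + 4.11Q.
Set SMC = demand: 26.76 + 4.11Q = 113.38 - 3.14Q → Q* = 11.9476.
The loss is the area between SMC and demand from Q* to Q_m; with linear curves that's a triangle of height MEC(Q_m).
DWL = ½ × 3.9652 × 28.7474 = 56.9946.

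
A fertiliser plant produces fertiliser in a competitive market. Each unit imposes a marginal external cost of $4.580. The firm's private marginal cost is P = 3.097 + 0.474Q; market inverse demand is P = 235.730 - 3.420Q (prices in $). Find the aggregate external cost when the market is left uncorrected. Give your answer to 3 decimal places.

$273.616

Market equilibrium (private): 3.097 + 0.474Q = 235.730 - 3.420Q → Q_m = 59.7414.
Total external cost = MEC × Q_m = 4.580 × 59.7414 = 273.6156.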